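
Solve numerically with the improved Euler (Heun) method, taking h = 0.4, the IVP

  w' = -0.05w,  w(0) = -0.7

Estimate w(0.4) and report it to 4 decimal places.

-0.6861

Heun: k1 = f(s_n, w_n); k2 = f(s_n + h, w_n + h·k1); w_{n+1} = w_n + (h/2)·(k1 + k2).
s=0.000000, w=-0.700000:
  k1 = f(0.000000, -0.700000) = 0.035000
  k2 = f(0.400000, -0.686000) = 0.034300
  w ← -0.700000 + (0.4/2)·(0.035000 + 0.034300) = -0.686140
w(0.4) ≈ -0.6861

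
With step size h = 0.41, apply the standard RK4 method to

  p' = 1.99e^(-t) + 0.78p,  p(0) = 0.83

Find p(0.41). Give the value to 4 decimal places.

RK4: k1 = f(t_n, p_n); k2 = f(t_n + h/2, p_n + (h/2)·k1); k3 = f(t_n + h/2, p_n + (h/2)·k2); k4 = f(t_n + h, p_n + h·k3); p_{n+1} = p_n + (h/6)·(k1 + 2k2 + 2k3 + k4).
t=0.000000, p=0.830000:
  k1 = f(0.000000, 0.830000) = 2.637400
  k2 = f(0.205000, 1.370667) = 2.690268
  k3 = f(0.205000, 1.381505) = 2.698722
  k4 = f(0.410000, 1.936476) = 2.831115
  p ← 0.830000 + (0.41/6)·(k1 + 2k2 + 2k3 + k4) = 1.940177
p(0.41) ≈ 1.9402

1.9402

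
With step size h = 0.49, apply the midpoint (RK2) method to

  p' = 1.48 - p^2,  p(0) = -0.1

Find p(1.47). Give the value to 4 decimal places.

1.0903

Midpoint: k1 = f(t_n, p_n); k2 = f(t_n + h/2, p_n + (h/2)·k1); p_{n+1} = p_n + h·k2.
t=0.000000, p=-0.100000:
  k1 = f(0.000000, -0.100000) = 1.470000
  k2 = f(0.245000, 0.260150) = 1.412322
  p ← -0.100000 + 0.49·1.412322 = 0.592038
t=0.490000, p=0.592038:
  k1 = f(0.490000, 0.592038) = 1.129491
  k2 = f(0.735000, 0.868763) = 0.725251
  p ← 0.592038 + 0.49·0.725251 = 0.947411
t=0.980000, p=0.947411:
  k1 = f(0.980000, 0.947411) = 0.582413
  k2 = f(1.225000, 1.090102) = 0.291678
  p ← 0.947411 + 0.49·0.291678 = 1.090333
p(1.47) ≈ 1.0903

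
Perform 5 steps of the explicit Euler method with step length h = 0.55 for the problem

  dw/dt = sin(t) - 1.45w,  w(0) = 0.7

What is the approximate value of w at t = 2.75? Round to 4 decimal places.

Euler: w_{n+1} = w_n + h·f(t_n, w_n).
t=0.000000, w=0.700000: f=-1.015000 → w ← 0.700000 + 0.55·(-1.015000) = 0.141750
t=0.550000, w=0.141750: f=0.317150 → w ← 0.141750 + 0.55·0.317150 = 0.316182
t=1.100000, w=0.316182: f=0.432743 → w ← 0.316182 + 0.55·0.432743 = 0.554191
t=1.650000, w=0.554191: f=0.193288 → w ← 0.554191 + 0.55·0.193288 = 0.660499
t=2.200000, w=0.660499: f=-0.149228 → w ← 0.660499 + 0.55·(-0.149228) = 0.578424
w(2.75) ≈ 0.5784

0.5784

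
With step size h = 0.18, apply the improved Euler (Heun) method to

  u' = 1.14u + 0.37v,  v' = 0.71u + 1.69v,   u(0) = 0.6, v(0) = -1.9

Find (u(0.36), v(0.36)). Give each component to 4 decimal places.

0.5061, -3.2638

Heun on (u,v): k1 = f(s_n, state_n); k2 = f(s_n + h, state_n + h·k1); state_{n+1} = state_n + (h/2)·(k1 + k2).
0.000000: (0.600000, -1.900000)
  k1 = (-0.019000, -2.785000)
  predictor → (0.596580, -2.401300)
  k2 = (-0.208380, -3.634625)
  → (0.579536, -2.477766)
0.180000: (0.579536, -2.477766)
  k1 = (-0.256103, -3.775955)
  predictor → (0.533437, -3.157438)
  k2 = (-0.560134, -4.957330)
  → (0.506075, -3.263762)
(u(0.36), v(0.36)) ≈ (0.5061, -3.2638)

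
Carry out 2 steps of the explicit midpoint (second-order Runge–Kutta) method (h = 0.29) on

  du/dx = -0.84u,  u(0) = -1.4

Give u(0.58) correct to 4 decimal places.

Midpoint: k1 = f(x_n, u_n); k2 = f(x_n + h/2, u_n + (h/2)·k1); u_{n+1} = u_n + h·k2.
x=0.000000, u=-1.400000:
  k1 = f(0.000000, -1.400000) = 1.176000
  k2 = f(0.145000, -1.229480) = 1.032763
  u ← -1.400000 + 0.29·1.032763 = -1.100499
x=0.290000, u=-1.100499:
  k1 = f(0.290000, -1.100499) = 0.924419
  k2 = f(0.435000, -0.966458) = 0.811825
  u ← -1.100499 + 0.29·0.811825 = -0.865070
u(0.58) ≈ -0.8651

-0.8651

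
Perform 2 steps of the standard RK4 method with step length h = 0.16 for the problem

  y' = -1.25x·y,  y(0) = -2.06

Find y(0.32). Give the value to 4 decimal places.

RK4: k1 = f(x_n, y_n); k2 = f(x_n + h/2, y_n + (h/2)·k1); k3 = f(x_n + h/2, y_n + (h/2)·k2); k4 = f(x_n + h, y_n + h·k3); y_{n+1} = y_n + (h/6)·(k1 + 2k2 + 2k3 + k4).
x=0.000000, y=-2.060000:
  k1 = f(0.000000, -2.060000) = 0.000000
  k2 = f(0.080000, -2.060000) = 0.206000
  k3 = f(0.080000, -2.043520) = 0.204352
  k4 = f(0.160000, -2.027304) = 0.405461
  y ← -2.060000 + (0.16/6)·(k1 + 2k2 + 2k3 + k4) = -2.027302
x=0.160000, y=-2.027302:
  k1 = f(0.160000, -2.027302) = 0.405460
  k2 = f(0.240000, -1.994865) = 0.598460
  k3 = f(0.240000, -1.979426) = 0.593828
  k4 = f(0.320000, -1.932290) = 0.772916
  y ← -2.027302 + (0.16/6)·(k1 + 2k2 + 2k3 + k4) = -1.932290
y(0.32) ≈ -1.9323

-1.9323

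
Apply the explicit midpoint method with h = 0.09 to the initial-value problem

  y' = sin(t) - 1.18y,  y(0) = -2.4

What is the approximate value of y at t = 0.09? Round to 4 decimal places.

Midpoint: k1 = f(t_n, y_n); k2 = f(t_n + h/2, y_n + (h/2)·k1); y_{n+1} = y_n + h·k2.
t=0.000000, y=-2.400000:
  k1 = f(0.000000, -2.400000) = 2.832000
  k2 = f(0.045000, -2.272560) = 2.726606
  y ← -2.400000 + 0.09·2.726606 = -2.154605
y(0.09) ≈ -2.1546

-2.1546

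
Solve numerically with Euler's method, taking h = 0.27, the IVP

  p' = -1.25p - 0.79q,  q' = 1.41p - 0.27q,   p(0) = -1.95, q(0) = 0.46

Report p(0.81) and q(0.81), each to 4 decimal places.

Euler on (p,q): p_{n+1} = p_n + h·p', q_{n+1} = q_n + h·q'.
0.000000: (-1.950000, 0.460000); f=(2.074100, -2.873700) → (-1.389993, -0.315899)
0.270000: (-1.389993, -0.315899); f=(1.987051, -1.874597) → (-0.853489, -0.822040)
0.540000: (-0.853489, -0.822040); f=(1.716273, -0.981469) → (-0.390095, -1.087037)
(p(0.81), q(0.81)) ≈ (-0.3901, -1.0870)

-0.3901, -1.0870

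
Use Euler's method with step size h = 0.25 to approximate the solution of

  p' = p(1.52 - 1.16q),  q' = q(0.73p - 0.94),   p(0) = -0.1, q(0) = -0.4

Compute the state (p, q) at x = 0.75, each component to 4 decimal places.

Euler on (p,q): p_{n+1} = p_n + h·p', q_{n+1} = q_n + h·q'.
0.000000: (-0.100000, -0.400000); f=(-0.198400, 0.405200) → (-0.149600, -0.298700)
0.250000: (-0.149600, -0.298700); f=(-0.279227, 0.313398) → (-0.219407, -0.220350)
0.500000: (-0.219407, -0.220350); f=(-0.389580, 0.242422) → (-0.316802, -0.159745)
(p(0.75), q(0.75)) ≈ (-0.3168, -0.1597)

-0.3168, -0.1597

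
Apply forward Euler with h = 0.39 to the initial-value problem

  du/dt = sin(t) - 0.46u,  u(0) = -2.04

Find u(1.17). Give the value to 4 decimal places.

-0.7313

Euler: u_{n+1} = u_n + h·f(t_n, u_n).
t=0.000000, u=-2.040000: f=0.938400 → u ← -2.040000 + 0.39·0.938400 = -1.674024
t=0.390000, u=-1.674024: f=1.150239 → u ← -1.674024 + 0.39·1.150239 = -1.225431
t=0.780000, u=-1.225431: f=1.266978 → u ← -1.225431 + 0.39·1.266978 = -0.731309
u(1.17) ≈ -0.7313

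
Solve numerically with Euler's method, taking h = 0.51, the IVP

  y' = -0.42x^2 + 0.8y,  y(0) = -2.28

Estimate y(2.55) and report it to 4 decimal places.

-14.8115

Euler: y_{n+1} = y_n + h·f(x_n, y_n).
x=0.000000, y=-2.280000: f=-1.824000 → y ← -2.280000 + 0.51·(-1.824000) = -3.210240
x=0.510000, y=-3.210240: f=-2.677434 → y ← -3.210240 + 0.51·(-2.677434) = -4.575731
x=1.020000, y=-4.575731: f=-4.097553 → y ← -4.575731 + 0.51·(-4.097553) = -6.665483
x=1.530000, y=-6.665483: f=-6.315565 → y ← -6.665483 + 0.51·(-6.315565) = -9.886421
x=2.040000, y=-9.886421: f=-9.657009 → y ← -9.886421 + 0.51·(-9.657009) = -14.811496
y(2.55) ≈ -14.8115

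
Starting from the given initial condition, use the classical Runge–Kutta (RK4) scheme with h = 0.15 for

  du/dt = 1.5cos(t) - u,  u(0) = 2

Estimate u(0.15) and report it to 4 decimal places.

1.9295

RK4: k1 = f(t_n, u_n); k2 = f(t_n + h/2, u_n + (h/2)·k1); k3 = f(t_n + h/2, u_n + (h/2)·k2); k4 = f(t_n + h, u_n + h·k3); u_{n+1} = u_n + (h/6)·(k1 + 2k2 + 2k3 + k4).
t=0.000000, u=2.000000:
  k1 = f(0.000000, 2.000000) = -0.500000
  k2 = f(0.075000, 1.962500) = -0.466717
  k3 = f(0.075000, 1.964996) = -0.469213
  k4 = f(0.150000, 1.929618) = -0.446461
  u ← 2.000000 + (0.15/6)·(k1 + 2k2 + 2k3 + k4) = 1.929542
u(0.15) ≈ 1.9295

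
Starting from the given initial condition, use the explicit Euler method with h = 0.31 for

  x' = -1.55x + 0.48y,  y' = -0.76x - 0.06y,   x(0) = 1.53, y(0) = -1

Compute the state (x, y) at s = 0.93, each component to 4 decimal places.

Euler on (x,y): x_{n+1} = x_n + h·x', y_{n+1} = y_n + h·y'.
0.000000: (1.530000, -1.000000); f=(-2.851500, -1.102800) → (0.646035, -1.341868)
0.310000: (0.646035, -1.341868); f=(-1.645451, -0.410475) → (0.135945, -1.469115)
0.620000: (0.135945, -1.469115); f=(-0.915890, -0.015171) → (-0.147981, -1.473818)
(x(0.93), y(0.93)) ≈ (-0.1480, -1.4738)

-0.1480, -1.4738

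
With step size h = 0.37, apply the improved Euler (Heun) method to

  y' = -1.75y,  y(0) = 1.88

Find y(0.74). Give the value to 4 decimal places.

0.5941

Heun: k1 = f(x_n, y_n); k2 = f(x_n + h, y_n + h·k1); y_{n+1} = y_n + (h/2)·(k1 + k2).
x=0.000000, y=1.880000:
  k1 = f(0.000000, 1.880000) = -3.290000
  k2 = f(0.370000, 0.662700) = -1.159725
  y ← 1.880000 + (0.37/2)·(-3.290000 + (-1.159725)) = 1.056801
x=0.370000, y=1.056801:
  k1 = f(0.370000, 1.056801) = -1.849402
  k2 = f(0.740000, 0.372522) = -0.651914
  y ← 1.056801 + (0.37/2)·(-1.849402 + (-0.651914)) = 0.594057
y(0.74) ≈ 0.5941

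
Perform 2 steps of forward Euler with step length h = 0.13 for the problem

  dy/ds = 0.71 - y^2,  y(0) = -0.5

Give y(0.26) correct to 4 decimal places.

Euler: y_{n+1} = y_n + h·f(s_n, y_n).
s=0.000000, y=-0.500000: f=0.460000 → y ← -0.500000 + 0.13·0.460000 = -0.440200
s=0.130000, y=-0.440200: f=0.516224 → y ← -0.440200 + 0.13·0.516224 = -0.373091
y(0.26) ≈ -0.3731

-0.3731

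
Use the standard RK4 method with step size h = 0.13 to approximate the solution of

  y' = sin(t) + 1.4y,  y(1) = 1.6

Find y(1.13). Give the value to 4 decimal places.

2.0439

RK4: k1 = f(t_n, y_n); k2 = f(t_n + h/2, y_n + (h/2)·k1); k3 = f(t_n + h/2, y_n + (h/2)·k2); k4 = f(t_n + h, y_n + h·k3); y_{n+1} = y_n + (h/6)·(k1 + 2k2 + 2k3 + k4).
t=1.000000, y=1.600000:
  k1 = f(1.000000, 1.600000) = 3.081471
  k2 = f(1.065000, 1.800296) = 3.395203
  k3 = f(1.065000, 1.820688) = 3.423752
  k4 = f(1.130000, 2.045088) = 3.767535
  y ← 1.600000 + (0.13/6)·(k1 + 2k2 + 2k3 + k4) = 2.043883
y(1.13) ≈ 2.0439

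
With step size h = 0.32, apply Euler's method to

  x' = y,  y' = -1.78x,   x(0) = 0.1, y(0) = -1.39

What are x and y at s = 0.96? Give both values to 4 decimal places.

-1.2080, -0.7904

Euler on (x,y): x_{n+1} = x_n + h·x', y_{n+1} = y_n + h·y'.
0.000000: (0.100000, -1.390000); f=(-1.390000, -0.178000) → (-0.344800, -1.446960)
0.320000: (-0.344800, -1.446960); f=(-1.446960, 0.613744) → (-0.807827, -1.250562)
0.640000: (-0.807827, -1.250562); f=(-1.250562, 1.437932) → (-1.208007, -0.790424)
(x(0.96), y(0.96)) ≈ (-1.2080, -0.7904)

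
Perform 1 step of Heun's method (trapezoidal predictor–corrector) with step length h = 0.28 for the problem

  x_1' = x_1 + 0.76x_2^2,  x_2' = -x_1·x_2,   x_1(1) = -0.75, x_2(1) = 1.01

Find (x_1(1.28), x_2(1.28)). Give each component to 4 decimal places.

Heun on (x_1,x_2): k1 = f(s_n, state_n); k2 = f(s_n + h, state_n + h·k1); state_{n+1} = state_n + (h/2)·(k1 + k2).
1.000000: (-0.750000, 1.010000)
  k1 = (0.025276, 0.757500)
  predictor → (-0.742923, 1.222100)
  k2 = (0.392159, 0.907926)
  → (-0.691559, 1.243160)
(x_1(1.28), x_2(1.28)) ≈ (-0.6916, 1.2432)

-0.6916, 1.2432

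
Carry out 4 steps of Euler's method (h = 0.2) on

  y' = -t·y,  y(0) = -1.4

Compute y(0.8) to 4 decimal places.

Euler: y_{n+1} = y_n + h·f(t_n, y_n).
t=0.000000, y=-1.400000: f=0.000000 → y ← -1.400000 + 0.2·0.000000 = -1.400000
t=0.200000, y=-1.400000: f=0.280000 → y ← -1.400000 + 0.2·0.280000 = -1.344000
t=0.400000, y=-1.344000: f=0.537600 → y ← -1.344000 + 0.2·0.537600 = -1.236480
t=0.600000, y=-1.236480: f=0.741888 → y ← -1.236480 + 0.2·0.741888 = -1.088102
y(0.8) ≈ -1.0881

-1.0881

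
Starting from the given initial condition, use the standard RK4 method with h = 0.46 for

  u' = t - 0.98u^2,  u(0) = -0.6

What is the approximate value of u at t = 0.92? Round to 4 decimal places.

-0.5651

RK4: k1 = f(t_n, u_n); k2 = f(t_n + h/2, u_n + (h/2)·k1); k3 = f(t_n + h/2, u_n + (h/2)·k2); k4 = f(t_n + h, u_n + h·k3); u_{n+1} = u_n + (h/6)·(k1 + 2k2 + 2k3 + k4).
t=0.000000, u=-0.600000:
  k1 = f(0.000000, -0.600000) = -0.352800
  k2 = f(0.230000, -0.681144) = -0.224678
  k3 = f(0.230000, -0.651676) = -0.186188
  k4 = f(0.460000, -0.685646) = -0.000709
  u ← -0.600000 + (0.46/6)·(k1 + 2k2 + 2k3 + k4) = -0.690102
t=0.460000, u=-0.690102:
  k1 = f(0.460000, -0.690102) = -0.006716
  k2 = f(0.690000, -0.691646) = 0.221193
  k3 = f(0.690000, -0.639227) = 0.289561
  k4 = f(0.920000, -0.556904) = 0.616061
  u ← -0.690102 + (0.46/6)·(k1 + 2k2 + 2k3 + k4) = -0.565070
u(0.92) ≈ -0.5651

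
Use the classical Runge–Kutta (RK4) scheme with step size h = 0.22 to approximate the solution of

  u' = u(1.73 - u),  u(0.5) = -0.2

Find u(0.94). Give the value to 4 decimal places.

RK4: k1 = f(s_n, u_n); k2 = f(s_n + h/2, u_n + (h/2)·k1); k3 = f(s_n + h/2, u_n + (h/2)·k2); k4 = f(s_n + h, u_n + h·k3); u_{n+1} = u_n + (h/6)·(k1 + 2k2 + 2k3 + k4).
s=0.500000, u=-0.200000:
  k1 = f(0.500000, -0.200000) = -0.386000
  k2 = f(0.610000, -0.242460) = -0.478243
  k3 = f(0.610000, -0.252607) = -0.500820
  k4 = f(0.720000, -0.310180) = -0.632824
  u ← -0.200000 + (0.22/6)·(k1 + 2k2 + 2k3 + k4) = -0.309155
s=0.720000, u=-0.309155:
  k1 = f(0.720000, -0.309155) = -0.630414
  k2 = f(0.830000, -0.378500) = -0.798068
  k3 = f(0.830000, -0.396942) = -0.844273
  k4 = f(0.940000, -0.494895) = -1.101089
  u ← -0.309155 + (0.22/6)·(k1 + 2k2 + 2k3 + k4) = -0.493082
u(0.94) ≈ -0.4931

-0.4931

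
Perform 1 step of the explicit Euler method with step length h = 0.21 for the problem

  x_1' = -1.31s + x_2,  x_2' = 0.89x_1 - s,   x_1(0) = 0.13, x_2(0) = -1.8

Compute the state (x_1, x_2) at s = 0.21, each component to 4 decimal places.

Euler on (x_1,x_2): x_1_{n+1} = x_1_n + h·x_1', x_2_{n+1} = x_2_n + h·x_2'.
0.000000: (0.130000, -1.800000); f=(-1.800000, 0.115700) → (-0.248000, -1.775703)
(x_1(0.21), x_2(0.21)) ≈ (-0.2480, -1.7757)

-0.2480, -1.7757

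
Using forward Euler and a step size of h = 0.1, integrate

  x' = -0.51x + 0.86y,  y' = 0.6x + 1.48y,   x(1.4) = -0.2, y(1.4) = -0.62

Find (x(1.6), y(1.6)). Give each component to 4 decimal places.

Euler on (x,y): x_{n+1} = x_n + h·x', y_{n+1} = y_n + h·y'.
1.400000: (-0.200000, -0.620000); f=(-0.431200, -1.037600) → (-0.243120, -0.723760)
1.500000: (-0.243120, -0.723760); f=(-0.498442, -1.217037) → (-0.292964, -0.845464)
(x(1.6), y(1.6)) ≈ (-0.2930, -0.8455)

-0.2930, -0.8455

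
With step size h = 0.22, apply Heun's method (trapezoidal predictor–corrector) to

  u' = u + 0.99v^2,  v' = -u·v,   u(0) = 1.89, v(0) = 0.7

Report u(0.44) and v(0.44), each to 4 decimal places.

Heun on (u,v): k1 = f(t_n, state_n); k2 = f(t_n + h, state_n + h·k1); state_{n+1} = state_n + (h/2)·(k1 + k2).
0.000000: (1.890000, 0.700000)
  k1 = (2.375100, -1.323000)
  predictor → (2.412522, 0.408940)
  k2 = (2.578082, -0.986577)
  → (2.434850, 0.445947)
0.220000: (2.434850, 0.445947)
  k1 = (2.631730, -1.085813)
  predictor → (3.013830, 0.207068)
  k2 = (3.056279, -0.624067)
  → (3.060531, 0.257860)
(u(0.44), v(0.44)) ≈ (3.0605, 0.2579)

3.0605, 0.2579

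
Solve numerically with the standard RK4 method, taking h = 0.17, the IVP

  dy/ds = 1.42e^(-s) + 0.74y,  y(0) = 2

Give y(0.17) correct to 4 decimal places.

RK4: k1 = f(s_n, y_n); k2 = f(s_n + h/2, y_n + (h/2)·k1); k3 = f(s_n + h/2, y_n + (h/2)·k2); k4 = f(s_n + h, y_n + h·k3); y_{n+1} = y_n + (h/6)·(k1 + 2k2 + 2k3 + k4).
s=0.000000, y=2.000000:
  k1 = f(0.000000, 2.000000) = 2.900000
  k2 = f(0.085000, 2.246500) = 2.966697
  k3 = f(0.085000, 2.252169) = 2.970893
  k4 = f(0.170000, 2.505052) = 3.051742
  y ← 2.000000 + (0.17/6)·(k1 + 2k2 + 2k3 + k4) = 2.505096
y(0.17) ≈ 2.5051

2.5051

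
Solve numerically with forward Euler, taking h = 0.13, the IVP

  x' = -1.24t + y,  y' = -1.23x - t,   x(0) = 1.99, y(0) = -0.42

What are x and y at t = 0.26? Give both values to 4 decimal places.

Euler on (x,y): x_{n+1} = x_n + h·x', y_{n+1} = y_n + h·y'.
0.000000: (1.990000, -0.420000); f=(-0.420000, -2.447700) → (1.935400, -0.738201)
0.130000: (1.935400, -0.738201); f=(-0.899401, -2.510542) → (1.818478, -1.064571)
(x(0.26), y(0.26)) ≈ (1.8185, -1.0646)

1.8185, -1.0646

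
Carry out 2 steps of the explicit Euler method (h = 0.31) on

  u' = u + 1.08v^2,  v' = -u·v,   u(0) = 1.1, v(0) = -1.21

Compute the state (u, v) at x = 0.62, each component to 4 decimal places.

2.7427, -0.3200

Euler on (u,v): u_{n+1} = u_n + h·u', v_{n+1} = v_n + h·v'.
0.000000: (1.100000, -1.210000); f=(2.681228, 1.331000) → (1.931181, -0.797390)
0.310000: (1.931181, -0.797390); f=(2.617878, 1.539904) → (2.742723, -0.320020)
(u(0.62), v(0.62)) ≈ (2.7427, -0.3200)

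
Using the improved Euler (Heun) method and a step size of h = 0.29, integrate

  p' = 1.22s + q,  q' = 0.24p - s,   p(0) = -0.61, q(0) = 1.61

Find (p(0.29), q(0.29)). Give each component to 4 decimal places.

Heun on (p,q): k1 = f(s_n, state_n); k2 = f(s_n + h, state_n + h·k1); state_{n+1} = state_n + (h/2)·(k1 + k2).
0.000000: (-0.610000, 1.610000)
  k1 = (1.610000, -0.146400)
  predictor → (-0.143100, 1.567544)
  k2 = (1.921344, -0.324344)
  → (-0.097955, 1.541742)
(p(0.29), q(0.29)) ≈ (-0.0980, 1.5417)

-0.0980, 1.5417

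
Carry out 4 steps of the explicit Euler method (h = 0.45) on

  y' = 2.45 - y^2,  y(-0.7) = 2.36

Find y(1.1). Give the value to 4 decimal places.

Euler: y_{n+1} = y_n + h·f(t_n, y_n).
t=-0.700000, y=2.360000: f=-3.119600 → y ← 2.360000 + 0.45·(-3.119600) = 0.956180
t=-0.250000, y=0.956180: f=1.535720 → y ← 0.956180 + 0.45·1.535720 = 1.647254
t=0.200000, y=1.647254: f=-0.263445 → y ← 1.647254 + 0.45·(-0.263445) = 1.528703
t=0.650000, y=1.528703: f=0.113066 → y ← 1.528703 + 0.45·0.113066 = 1.579583
y(1.1) ≈ 1.5796

1.5796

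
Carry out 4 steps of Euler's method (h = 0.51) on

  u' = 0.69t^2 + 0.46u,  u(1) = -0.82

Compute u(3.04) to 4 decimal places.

4.0053

Euler: u_{n+1} = u_n + h·f(t_n, u_n).
t=1.000000, u=-0.820000: f=0.312800 → u ← -0.820000 + 0.51·0.312800 = -0.660472
t=1.510000, u=-0.660472: f=1.269452 → u ← -0.660472 + 0.51·1.269452 = -0.013052
t=2.020000, u=-0.013052: f=2.809472 → u ← -0.013052 + 0.51·2.809472 = 1.419779
t=2.530000, u=1.419779: f=5.069719 → u ← 1.419779 + 0.51·5.069719 = 4.005336
u(3.04) ≈ 4.0053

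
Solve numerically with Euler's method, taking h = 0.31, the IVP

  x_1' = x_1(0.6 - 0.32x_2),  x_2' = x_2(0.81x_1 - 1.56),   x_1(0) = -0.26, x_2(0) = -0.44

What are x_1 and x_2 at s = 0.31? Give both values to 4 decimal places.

-0.3197, -0.1985

Euler on (x_1,x_2): x_1_{n+1} = x_1_n + h·x_1', x_2_{n+1} = x_2_n + h·x_2'.
0.000000: (-0.260000, -0.440000); f=(-0.192608, 0.779064) → (-0.319708, -0.198490)
(x_1(0.31), x_2(0.31)) ≈ (-0.3197, -0.1985)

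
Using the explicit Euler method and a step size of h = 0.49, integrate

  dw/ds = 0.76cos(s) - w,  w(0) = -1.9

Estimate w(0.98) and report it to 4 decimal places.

0.0243

Euler: w_{n+1} = w_n + h·f(s_n, w_n).
s=0.000000, w=-1.900000: f=2.660000 → w ← -1.900000 + 0.49·2.660000 = -0.596600
s=0.490000, w=-0.596600: f=1.267173 → w ← -0.596600 + 0.49·1.267173 = 0.024315
w(0.98) ≈ 0.0243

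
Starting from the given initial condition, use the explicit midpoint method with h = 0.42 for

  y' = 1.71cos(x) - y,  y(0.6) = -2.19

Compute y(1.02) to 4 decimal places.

-1.0926

Midpoint: k1 = f(x_n, y_n); k2 = f(x_n + h/2, y_n + (h/2)·k1); y_{n+1} = y_n + h·k2.
x=0.600000, y=-2.190000:
  k1 = f(0.600000, -2.190000) = 3.601324
  k2 = f(0.810000, -1.433722) = 2.612764
  y ← -2.190000 + 0.42·2.612764 = -1.092639
y(1.02) ≈ -1.0926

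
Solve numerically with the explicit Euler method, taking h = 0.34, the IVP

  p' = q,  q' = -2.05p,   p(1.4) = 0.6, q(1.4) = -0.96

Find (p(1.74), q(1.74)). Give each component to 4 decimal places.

Euler on (p,q): p_{n+1} = p_n + h·p', q_{n+1} = q_n + h·q'.
1.400000: (0.600000, -0.960000); f=(-0.960000, -1.230000) → (0.273600, -1.378200)
(p(1.74), q(1.74)) ≈ (0.2736, -1.3782)

0.2736, -1.3782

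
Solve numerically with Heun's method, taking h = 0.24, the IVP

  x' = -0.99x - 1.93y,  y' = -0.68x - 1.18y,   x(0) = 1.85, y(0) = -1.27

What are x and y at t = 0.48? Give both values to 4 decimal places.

Heun on (x,y): k1 = f(t_n, state_n); k2 = f(t_n + h, state_n + h·k1); state_{n+1} = state_n + (h/2)·(k1 + k2).
0.000000: (1.850000, -1.270000)
  k1 = (0.619600, 0.240600)
  predictor → (1.998704, -1.212256)
  k2 = (0.360937, 0.071343)
  → (1.967664, -1.232567)
0.240000: (1.967664, -1.232567)
  k1 = (0.430866, 0.116417)
  predictor → (2.071072, -1.204627)
  k2 = (0.274568, 0.013130)
  → (2.052317, -1.217021)
(x(0.48), y(0.48)) ≈ (2.0523, -1.2170)

2.0523, -1.2170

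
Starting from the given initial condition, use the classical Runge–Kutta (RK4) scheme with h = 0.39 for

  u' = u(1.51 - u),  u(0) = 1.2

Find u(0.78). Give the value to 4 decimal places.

RK4: k1 = f(s_n, u_n); k2 = f(s_n + h/2, u_n + (h/2)·k1); k3 = f(s_n + h/2, u_n + (h/2)·k2); k4 = f(s_n + h, u_n + h·k3); u_{n+1} = u_n + (h/6)·(k1 + 2k2 + 2k3 + k4).
s=0.000000, u=1.200000:
  k1 = f(0.000000, 1.200000) = 0.372000
  k2 = f(0.195000, 1.272540) = 0.302177
  k3 = f(0.195000, 1.258925) = 0.316085
  k4 = f(0.390000, 1.323273) = 0.247091
  u ← 1.200000 + (0.39/6)·(k1 + 2k2 + 2k3 + k4) = 1.320615
s=0.390000, u=1.320615:
  k1 = f(0.390000, 1.320615) = 0.250105
  k2 = f(0.585000, 1.369385) = 0.192556
  k3 = f(0.585000, 1.358163) = 0.206219
  k4 = f(0.780000, 1.401040) = 0.152657
  u ← 1.320615 + (0.39/6)·(k1 + 2k2 + 2k3 + k4) = 1.398635
u(0.78) ≈ 1.3986

1.3986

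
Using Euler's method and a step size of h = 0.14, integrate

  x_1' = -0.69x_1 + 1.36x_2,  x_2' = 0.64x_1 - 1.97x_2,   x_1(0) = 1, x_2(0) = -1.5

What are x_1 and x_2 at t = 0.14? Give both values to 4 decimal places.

Euler on (x_1,x_2): x_1_{n+1} = x_1_n + h·x_1', x_2_{n+1} = x_2_n + h·x_2'.
0.000000: (1.000000, -1.500000); f=(-2.730000, 3.595000) → (0.617800, -0.996700)
(x_1(0.14), x_2(0.14)) ≈ (0.6178, -0.9967)

0.6178, -0.9967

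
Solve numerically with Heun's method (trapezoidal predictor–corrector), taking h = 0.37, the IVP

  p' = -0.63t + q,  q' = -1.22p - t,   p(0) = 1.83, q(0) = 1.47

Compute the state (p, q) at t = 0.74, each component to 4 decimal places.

Heun on (p,q): k1 = f(t_n, state_n); k2 = f(t_n + h, state_n + h·k1); state_{n+1} = state_n + (h/2)·(k1 + k2).
0.000000: (1.830000, 1.470000)
  k1 = (1.470000, -2.232600)
  predictor → (2.373900, 0.643938)
  k2 = (0.410838, -3.266158)
  → (2.177955, 0.452730)
0.370000: (2.177955, 0.452730)
  k1 = (0.219630, -3.027105)
  predictor → (2.259218, -0.667299)
  k2 = (-1.133499, -3.496246)
  → (2.008889, -0.754090)
(p(0.74), q(0.74)) ≈ (2.0089, -0.7541)

2.0089, -0.7541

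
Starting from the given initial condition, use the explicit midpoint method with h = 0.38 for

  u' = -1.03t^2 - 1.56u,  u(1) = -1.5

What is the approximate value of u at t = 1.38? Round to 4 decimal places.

Midpoint: k1 = f(t_n, u_n); k2 = f(t_n + h/2, u_n + (h/2)·k1); u_{n+1} = u_n + h·k2.
t=1.000000, u=-1.500000:
  k1 = f(1.000000, -1.500000) = 1.310000
  k2 = f(1.190000, -1.251100) = 0.493133
  u ← -1.500000 + 0.38·0.493133 = -1.312609
u(1.38) ≈ -1.3126

-1.3126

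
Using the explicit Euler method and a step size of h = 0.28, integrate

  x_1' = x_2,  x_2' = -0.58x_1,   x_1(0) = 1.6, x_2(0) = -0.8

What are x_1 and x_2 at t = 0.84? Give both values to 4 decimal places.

0.7199, -1.4586

Euler on (x_1,x_2): x_1_{n+1} = x_1_n + h·x_1', x_2_{n+1} = x_2_n + h·x_2'.
0.000000: (1.600000, -0.800000); f=(-0.800000, -0.928000) → (1.376000, -1.059840)
0.280000: (1.376000, -1.059840); f=(-1.059840, -0.798080) → (1.079245, -1.283302)
0.560000: (1.079245, -1.283302); f=(-1.283302, -0.625962) → (0.719920, -1.458572)
(x_1(0.84), x_2(0.84)) ≈ (0.7199, -1.4586)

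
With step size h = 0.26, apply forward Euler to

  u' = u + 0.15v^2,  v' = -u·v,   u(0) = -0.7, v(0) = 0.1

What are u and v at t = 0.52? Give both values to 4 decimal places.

-1.1103, 0.1453

Euler on (u,v): u_{n+1} = u_n + h·u', v_{n+1} = v_n + h·v'.
0.000000: (-0.700000, 0.100000); f=(-0.698500, 0.070000) → (-0.881610, 0.118200)
0.260000: (-0.881610, 0.118200); f=(-0.879514, 0.104206) → (-1.110284, 0.145294)
(u(0.52), v(0.52)) ≈ (-1.1103, 0.1453)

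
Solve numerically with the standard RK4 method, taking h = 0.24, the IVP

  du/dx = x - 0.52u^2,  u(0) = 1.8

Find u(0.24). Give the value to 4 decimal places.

RK4: k1 = f(x_n, u_n); k2 = f(x_n + h/2, u_n + (h/2)·k1); k3 = f(x_n + h/2, u_n + (h/2)·k2); k4 = f(x_n + h, u_n + h·k3); u_{n+1} = u_n + (h/6)·(k1 + 2k2 + 2k3 + k4).
x=0.000000, u=1.800000:
  k1 = f(0.000000, 1.800000) = -1.684800
  k2 = f(0.120000, 1.597824) = -1.207582
  k3 = f(0.120000, 1.655090) = -1.304448
  k4 = f(0.240000, 1.486932) = -0.909703
  u ← 1.800000 + (0.24/6)·(k1 + 2k2 + 2k3 + k4) = 1.495257
u(0.24) ≈ 1.4953

1.4953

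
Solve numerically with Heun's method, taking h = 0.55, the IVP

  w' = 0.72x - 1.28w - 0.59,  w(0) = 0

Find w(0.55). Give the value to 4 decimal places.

Heun: k1 = f(x_n, w_n); k2 = f(x_n + h, w_n + h·k1); w_{n+1} = w_n + (h/2)·(k1 + k2).
x=0.000000, w=0.000000:
  k1 = f(0.000000, 0.000000) = -0.590000
  k2 = f(0.550000, -0.324500) = 0.221360
  w ← 0.000000 + (0.55/2)·(-0.590000 + 0.221360) = -0.101376
w(0.55) ≈ -0.1014

-0.1014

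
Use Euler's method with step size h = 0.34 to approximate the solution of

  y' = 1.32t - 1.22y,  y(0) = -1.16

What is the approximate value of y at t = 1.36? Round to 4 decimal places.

Euler: y_{n+1} = y_n + h·f(t_n, y_n).
t=0.000000, y=-1.160000: f=1.415200 → y ← -1.160000 + 0.34·1.415200 = -0.678832
t=0.340000, y=-0.678832: f=1.276975 → y ← -0.678832 + 0.34·1.276975 = -0.244660
t=0.680000, y=-0.244660: f=1.196086 → y ← -0.244660 + 0.34·1.196086 = 0.162009
t=1.020000, y=0.162009: f=1.148749 → y ← 0.162009 + 0.34·1.148749 = 0.552583
y(1.36) ≈ 0.5526

0.5526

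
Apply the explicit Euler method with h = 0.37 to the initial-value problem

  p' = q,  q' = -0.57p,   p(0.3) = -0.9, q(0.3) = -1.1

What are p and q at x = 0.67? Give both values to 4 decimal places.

Euler on (p,q): p_{n+1} = p_n + h·p', q_{n+1} = q_n + h·q'.
0.300000: (-0.900000, -1.100000); f=(-1.100000, 0.513000) → (-1.307000, -0.910190)
(p(0.67), q(0.67)) ≈ (-1.3070, -0.9102)

-1.3070, -0.9102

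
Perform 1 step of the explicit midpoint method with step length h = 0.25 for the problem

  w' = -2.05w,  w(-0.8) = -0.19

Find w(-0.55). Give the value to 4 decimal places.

Midpoint: k1 = f(s_n, w_n); k2 = f(s_n + h/2, w_n + (h/2)·k1); w_{n+1} = w_n + h·k2.
s=-0.800000, w=-0.190000:
  k1 = f(-0.800000, -0.190000) = 0.389500
  k2 = f(-0.675000, -0.141313) = 0.289691
  w ← -0.190000 + 0.25·0.289691 = -0.117577
w(-0.55) ≈ -0.1176

-0.1176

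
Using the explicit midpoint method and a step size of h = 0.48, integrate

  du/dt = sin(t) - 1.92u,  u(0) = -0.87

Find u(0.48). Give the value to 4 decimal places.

-0.3236

Midpoint: k1 = f(t_n, u_n); k2 = f(t_n + h/2, u_n + (h/2)·k1); u_{n+1} = u_n + h·k2.
t=0.000000, u=-0.870000:
  k1 = f(0.000000, -0.870000) = 1.670400
  k2 = f(0.240000, -0.469104) = 1.138382
  u ← -0.870000 + 0.48·1.138382 = -0.323576
u(0.48) ≈ -0.3236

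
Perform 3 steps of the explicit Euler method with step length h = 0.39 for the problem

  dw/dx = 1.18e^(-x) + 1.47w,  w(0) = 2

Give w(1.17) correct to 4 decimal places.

9.6290

Euler: w_{n+1} = w_n + h·f(x_n, w_n).
x=0.000000, w=2.000000: f=4.120000 → w ← 2.000000 + 0.39·4.120000 = 3.606800
x=0.390000, w=3.606800: f=6.100923 → w ← 3.606800 + 0.39·6.100923 = 5.986160
x=0.780000, w=5.986160: f=9.340574 → w ← 5.986160 + 0.39·9.340574 = 9.628984
w(1.17) ≈ 9.6290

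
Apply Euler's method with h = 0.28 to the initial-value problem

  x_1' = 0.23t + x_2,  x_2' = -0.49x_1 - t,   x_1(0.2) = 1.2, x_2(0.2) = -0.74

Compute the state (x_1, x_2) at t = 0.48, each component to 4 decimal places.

1.0057, -0.9606

Euler on (x_1,x_2): x_1_{n+1} = x_1_n + h·x_1', x_2_{n+1} = x_2_n + h·x_2'.
0.200000: (1.200000, -0.740000); f=(-0.694000, -0.788000) → (1.005680, -0.960640)
(x_1(0.48), x_2(0.48)) ≈ (1.0057, -0.9606)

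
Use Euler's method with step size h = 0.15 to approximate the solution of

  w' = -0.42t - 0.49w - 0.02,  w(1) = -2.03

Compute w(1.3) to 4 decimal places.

-1.8792

Euler: w_{n+1} = w_n + h·f(t_n, w_n).
t=1.000000, w=-2.030000: f=0.554700 → w ← -2.030000 + 0.15·0.554700 = -1.946795
t=1.150000, w=-1.946795: f=0.450930 → w ← -1.946795 + 0.15·0.450930 = -1.879156
w(1.3) ≈ -1.8792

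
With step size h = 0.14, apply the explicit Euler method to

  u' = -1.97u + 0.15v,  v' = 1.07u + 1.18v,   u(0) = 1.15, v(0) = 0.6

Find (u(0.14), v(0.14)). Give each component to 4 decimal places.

0.8454, 0.8714

Euler on (u,v): u_{n+1} = u_n + h·u', v_{n+1} = v_n + h·v'.
0.000000: (1.150000, 0.600000); f=(-2.175500, 1.938500) → (0.845430, 0.871390)
(u(0.14), v(0.14)) ≈ (0.8454, 0.8714)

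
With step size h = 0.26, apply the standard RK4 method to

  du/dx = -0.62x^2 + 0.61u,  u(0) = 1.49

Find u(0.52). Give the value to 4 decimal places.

RK4: k1 = f(x_n, u_n); k2 = f(x_n + h/2, u_n + (h/2)·k1); k3 = f(x_n + h/2, u_n + (h/2)·k2); k4 = f(x_n + h, u_n + h·k3); u_{n+1} = u_n + (h/6)·(k1 + 2k2 + 2k3 + k4).
x=0.000000, u=1.490000:
  k1 = f(0.000000, 1.490000) = 0.908900
  k2 = f(0.130000, 1.608157) = 0.970498
  k3 = f(0.130000, 1.616165) = 0.975382
  k4 = f(0.260000, 1.743599) = 1.021684
  u ← 1.490000 + (0.26/6)·(k1 + 2k2 + 2k3 + k4) = 1.742302
x=0.260000, u=1.742302:
  k1 = f(0.260000, 1.742302) = 1.020892
  k2 = f(0.390000, 1.875018) = 1.049459
  k3 = f(0.390000, 1.878731) = 1.051724
  k4 = f(0.520000, 2.015750) = 1.061959
  u ← 1.742302 + (0.26/6)·(k1 + 2k2 + 2k3 + k4) = 2.014661
u(0.52) ≈ 2.0147

2.0147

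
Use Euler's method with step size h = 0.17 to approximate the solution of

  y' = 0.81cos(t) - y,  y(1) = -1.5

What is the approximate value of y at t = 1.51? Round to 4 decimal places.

-0.7303

Euler: y_{n+1} = y_n + h·f(t_n, y_n).
t=1.000000, y=-1.500000: f=1.937645 → y ← -1.500000 + 0.17·1.937645 = -1.170600
t=1.170000, y=-1.170600: f=1.486623 → y ← -1.170600 + 0.17·1.486623 = -0.917874
t=1.340000, y=-0.917874: f=1.103164 → y ← -0.917874 + 0.17·1.103164 = -0.730337
y(1.51) ≈ -0.7303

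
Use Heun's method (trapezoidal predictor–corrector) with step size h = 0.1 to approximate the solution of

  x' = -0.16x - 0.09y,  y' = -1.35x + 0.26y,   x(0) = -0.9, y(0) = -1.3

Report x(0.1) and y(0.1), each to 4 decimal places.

Heun on (x,y): k1 = f(t_n, state_n); k2 = f(t_n + h, state_n + h·k1); state_{n+1} = state_n + (h/2)·(k1 + k2).
0.000000: (-0.900000, -1.300000)
  k1 = (0.261000, 0.877000)
  predictor → (-0.873900, -1.212300)
  k2 = (0.248931, 0.864567)
  → (-0.874503, -1.212922)
(x(0.1), y(0.1)) ≈ (-0.8745, -1.2129)

-0.8745, -1.2129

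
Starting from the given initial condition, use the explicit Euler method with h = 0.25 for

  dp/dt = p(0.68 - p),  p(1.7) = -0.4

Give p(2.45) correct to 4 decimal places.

-0.8794

Euler: p_{n+1} = p_n + h·f(t_n, p_n).
t=1.700000, p=-0.400000: f=-0.432000 → p ← -0.400000 + 0.25·(-0.432000) = -0.508000
t=1.950000, p=-0.508000: f=-0.603504 → p ← -0.508000 + 0.25·(-0.603504) = -0.658876
t=2.200000, p=-0.658876: f=-0.882153 → p ← -0.658876 + 0.25·(-0.882153) = -0.879414
p(2.45) ≈ -0.8794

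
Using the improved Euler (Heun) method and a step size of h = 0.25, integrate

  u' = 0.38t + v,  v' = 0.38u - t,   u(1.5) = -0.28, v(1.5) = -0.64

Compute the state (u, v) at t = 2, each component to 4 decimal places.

-0.4848, -1.5792

Heun on (u,v): k1 = f(t_n, state_n); k2 = f(t_n + h, state_n + h·k1); state_{n+1} = state_n + (h/2)·(k1 + k2).
1.500000: (-0.280000, -0.640000)
  k1 = (-0.070000, -1.606400)
  predictor → (-0.297500, -1.041600)
  k2 = (-0.376600, -1.863050)
  → (-0.335825, -1.073681)
1.750000: (-0.335825, -1.073681)
  k1 = (-0.408681, -1.877614)
  predictor → (-0.437995, -1.543085)
  k2 = (-0.783085, -2.166438)
  → (-0.484796, -1.579188)
(u(2), v(2)) ≈ (-0.4848, -1.5792)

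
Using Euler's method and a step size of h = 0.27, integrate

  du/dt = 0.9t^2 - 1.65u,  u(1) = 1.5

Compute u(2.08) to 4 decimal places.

Euler: u_{n+1} = u_n + h·f(t_n, u_n).
t=1.000000, u=1.500000: f=-1.575000 → u ← 1.500000 + 0.27·(-1.575000) = 1.074750
t=1.270000, u=1.074750: f=-0.321727 → u ← 1.074750 + 0.27·(-0.321727) = 0.987884
t=1.540000, u=0.987884: f=0.504432 → u ← 0.987884 + 0.27·0.504432 = 1.124080
t=1.810000, u=1.124080: f=1.093758 → u ← 1.124080 + 0.27·1.093758 = 1.419395
u(2.08) ≈ 1.4194

1.4194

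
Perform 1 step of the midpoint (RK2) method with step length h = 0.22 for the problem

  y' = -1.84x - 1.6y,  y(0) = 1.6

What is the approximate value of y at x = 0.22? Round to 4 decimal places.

1.0914

Midpoint: k1 = f(x_n, y_n); k2 = f(x_n + h/2, y_n + (h/2)·k1); y_{n+1} = y_n + h·k2.
x=0.000000, y=1.600000:
  k1 = f(0.000000, 1.600000) = -2.560000
  k2 = f(0.110000, 1.318400) = -2.311840
  y ← 1.600000 + 0.22·(-2.311840) = 1.091395
y(0.22) ≈ 1.0914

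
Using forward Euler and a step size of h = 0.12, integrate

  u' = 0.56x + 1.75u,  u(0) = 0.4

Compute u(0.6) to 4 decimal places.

Euler: u_{n+1} = u_n + h·f(x_n, u_n).
x=0.000000, u=0.400000: f=0.700000 → u ← 0.400000 + 0.12·0.700000 = 0.484000
x=0.120000, u=0.484000: f=0.914200 → u ← 0.484000 + 0.12·0.914200 = 0.593704
x=0.240000, u=0.593704: f=1.173382 → u ← 0.593704 + 0.12·1.173382 = 0.734510
x=0.360000, u=0.734510: f=1.486992 → u ← 0.734510 + 0.12·1.486992 = 0.912949
x=0.480000, u=0.912949: f=1.866461 → u ← 0.912949 + 0.12·1.866461 = 1.136924
u(0.6) ≈ 1.1369

1.1369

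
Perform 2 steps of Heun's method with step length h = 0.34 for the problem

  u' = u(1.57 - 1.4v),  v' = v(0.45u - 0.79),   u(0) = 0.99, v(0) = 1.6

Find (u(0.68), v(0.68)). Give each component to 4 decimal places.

0.7564, 1.2040

Heun on (u,v): k1 = f(t_n, state_n); k2 = f(t_n + h, state_n + h·k1); state_{n+1} = state_n + (h/2)·(k1 + k2).
0.000000: (0.990000, 1.600000)
  k1 = (-0.663300, -0.551200)
  predictor → (0.764478, 1.412592)
  k2 = (-0.311623, -0.629995)
  → (0.824263, 1.399197)
0.340000: (0.824263, 1.399197)
  k1 = (-0.320536, -0.586378)
  predictor → (0.715281, 1.199828)
  k2 = (-0.078509, -0.561668)
  → (0.756425, 1.204029)
(u(0.68), v(0.68)) ≈ (0.7564, 1.2040)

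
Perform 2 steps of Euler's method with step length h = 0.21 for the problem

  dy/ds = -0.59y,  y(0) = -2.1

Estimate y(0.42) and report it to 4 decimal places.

-1.6119

Euler: y_{n+1} = y_n + h·f(s_n, y_n).
s=0.000000, y=-2.100000: f=1.239000 → y ← -2.100000 + 0.21·1.239000 = -1.839810
s=0.210000, y=-1.839810: f=1.085488 → y ← -1.839810 + 0.21·1.085488 = -1.611858
y(0.42) ≈ -1.6119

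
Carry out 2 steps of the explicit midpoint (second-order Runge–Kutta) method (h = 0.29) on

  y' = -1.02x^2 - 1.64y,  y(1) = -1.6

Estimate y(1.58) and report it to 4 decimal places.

-1.3447

Midpoint: k1 = f(x_n, y_n); k2 = f(x_n + h/2, y_n + (h/2)·k1); y_{n+1} = y_n + h·k2.
x=1.000000, y=-1.600000:
  k1 = f(1.000000, -1.600000) = 1.604000
  k2 = f(1.145000, -1.367420) = 0.905323
  y ← -1.600000 + 0.29·0.905323 = -1.337456
x=1.290000, y=-1.337456:
  k1 = f(1.290000, -1.337456) = 0.496046
  k2 = f(1.435000, -1.265530) = -0.024941
  y ← -1.337456 + 0.29·(-0.024941) = -1.344689
y(1.58) ≈ -1.3447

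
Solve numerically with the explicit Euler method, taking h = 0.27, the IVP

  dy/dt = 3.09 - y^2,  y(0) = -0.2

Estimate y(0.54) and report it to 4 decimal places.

Euler: y_{n+1} = y_n + h·f(t_n, y_n).
t=0.000000, y=-0.200000: f=3.050000 → y ← -0.200000 + 0.27·3.050000 = 0.623500
t=0.270000, y=0.623500: f=2.701248 → y ← 0.623500 + 0.27·2.701248 = 1.352837
y(0.54) ≈ 1.3528

1.3528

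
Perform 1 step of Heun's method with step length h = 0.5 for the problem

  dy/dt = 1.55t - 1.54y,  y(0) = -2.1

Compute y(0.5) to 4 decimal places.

Heun: k1 = f(t_n, y_n); k2 = f(t_n + h, y_n + h·k1); y_{n+1} = y_n + (h/2)·(k1 + k2).
t=0.000000, y=-2.100000:
  k1 = f(0.000000, -2.100000) = 3.234000
  k2 = f(0.500000, -0.483000) = 1.518820
  y ← -2.100000 + (0.5/2)·(3.234000 + 1.518820) = -0.911795
y(0.5) ≈ -0.9118

-0.9118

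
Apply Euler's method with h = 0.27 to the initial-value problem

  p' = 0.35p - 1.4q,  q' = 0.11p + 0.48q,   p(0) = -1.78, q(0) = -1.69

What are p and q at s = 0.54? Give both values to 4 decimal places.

-0.6915, -2.2550

Euler on (p,q): p_{n+1} = p_n + h·p', q_{n+1} = q_n + h·q'.
0.000000: (-1.780000, -1.690000); f=(1.743000, -1.007000) → (-1.309390, -1.961890)
0.270000: (-1.309390, -1.961890); f=(2.288359, -1.085740) → (-0.691533, -2.255040)
(p(0.54), q(0.54)) ≈ (-0.6915, -2.2550)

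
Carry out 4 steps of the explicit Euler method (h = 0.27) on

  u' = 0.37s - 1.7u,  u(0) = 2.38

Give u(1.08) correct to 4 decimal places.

Euler: u_{n+1} = u_n + h·f(s_n, u_n).
s=0.000000, u=2.380000: f=-4.046000 → u ← 2.380000 + 0.27·(-4.046000) = 1.287580
s=0.270000, u=1.287580: f=-2.088986 → u ← 1.287580 + 0.27·(-2.088986) = 0.723554
s=0.540000, u=0.723554: f=-1.030241 → u ← 0.723554 + 0.27·(-1.030241) = 0.445389
s=0.810000, u=0.445389: f=-0.457461 → u ← 0.445389 + 0.27·(-0.457461) = 0.321874
u(1.08) ≈ 0.3219

0.3219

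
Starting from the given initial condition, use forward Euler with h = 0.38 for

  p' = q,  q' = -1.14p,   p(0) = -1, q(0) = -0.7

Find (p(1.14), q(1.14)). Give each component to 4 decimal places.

Euler on (p,q): p_{n+1} = p_n + h·p', q_{n+1} = q_n + h·q'.
0.000000: (-1.000000, -0.700000); f=(-0.700000, 1.140000) → (-1.266000, -0.266800)
0.380000: (-1.266000, -0.266800); f=(-0.266800, 1.443240) → (-1.367384, 0.281631)
0.760000: (-1.367384, 0.281631); f=(0.281631, 1.558818) → (-1.260364, 0.873982)
(p(1.14), q(1.14)) ≈ (-1.2604, 0.8740)

-1.2604, 0.8740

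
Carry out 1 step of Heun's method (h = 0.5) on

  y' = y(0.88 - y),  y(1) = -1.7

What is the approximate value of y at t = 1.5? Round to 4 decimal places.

-7.4418

Heun: k1 = f(t_n, y_n); k2 = f(t_n + h, y_n + h·k1); y_{n+1} = y_n + (h/2)·(k1 + k2).
t=1.000000, y=-1.700000:
  k1 = f(1.000000, -1.700000) = -4.386000
  k2 = f(1.500000, -3.893000) = -18.581289
  y ← -1.700000 + (0.5/2)·(-4.386000 + (-18.581289)) = -7.441822
y(1.5) ≈ -7.4418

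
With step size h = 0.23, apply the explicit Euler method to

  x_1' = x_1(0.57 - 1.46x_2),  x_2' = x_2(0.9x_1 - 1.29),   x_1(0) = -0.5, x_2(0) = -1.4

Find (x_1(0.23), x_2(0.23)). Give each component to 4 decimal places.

-0.8006, -0.8397

Euler on (x_1,x_2): x_1_{n+1} = x_1_n + h·x_1', x_2_{n+1} = x_2_n + h·x_2'.
0.000000: (-0.500000, -1.400000); f=(-1.307000, 2.436000) → (-0.800610, -0.839720)
(x_1(0.23), x_2(0.23)) ≈ (-0.8006, -0.8397)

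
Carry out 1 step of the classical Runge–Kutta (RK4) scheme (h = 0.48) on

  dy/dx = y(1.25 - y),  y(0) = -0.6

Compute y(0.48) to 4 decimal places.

-1.7807

RK4: k1 = f(x_n, y_n); k2 = f(x_n + h/2, y_n + (h/2)·k1); k3 = f(x_n + h/2, y_n + (h/2)·k2); k4 = f(x_n + h, y_n + h·k3); y_{n+1} = y_n + (h/6)·(k1 + 2k2 + 2k3 + k4).
x=0.000000, y=-0.600000:
  k1 = f(0.000000, -0.600000) = -1.110000
  k2 = f(0.240000, -0.866400) = -1.833649
  k3 = f(0.240000, -1.040076) = -2.381852
  k4 = f(0.480000, -1.743289) = -5.218168
  y ← -0.600000 + (0.48/6)·(k1 + 2k2 + 2k3 + k4) = -1.780734
y(0.48) ≈ -1.7807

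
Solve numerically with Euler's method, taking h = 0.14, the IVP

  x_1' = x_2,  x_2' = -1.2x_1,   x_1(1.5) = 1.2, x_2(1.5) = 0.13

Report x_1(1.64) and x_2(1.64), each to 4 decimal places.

Euler on (x_1,x_2): x_1_{n+1} = x_1_n + h·x_1', x_2_{n+1} = x_2_n + h·x_2'.
1.500000: (1.200000, 0.130000); f=(0.130000, -1.440000) → (1.218200, -0.071600)
(x_1(1.64), x_2(1.64)) ≈ (1.2182, -0.0716)

1.2182, -0.0716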